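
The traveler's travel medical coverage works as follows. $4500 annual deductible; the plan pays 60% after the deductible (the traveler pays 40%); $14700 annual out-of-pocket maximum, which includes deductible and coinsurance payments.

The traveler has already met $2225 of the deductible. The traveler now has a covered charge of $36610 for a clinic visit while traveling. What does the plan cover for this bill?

$2225 of the $4500 deductible is already met, leaving $2275.
After the $2275 deductible portion, $36610 − $2275 = $34335 is subject to coinsurance.
40% of $34335 = $13734 falls to the traveler.
So the traveler owes $2275 + $13734 = $16009 before any cap.
That would bring total out-of-pocket to $18234, past the $14700 cap. The traveler is capped at $14700 − $2225 = $12475 on this claim.
The plan picks up $36610 − $12475 = $24135.

$24135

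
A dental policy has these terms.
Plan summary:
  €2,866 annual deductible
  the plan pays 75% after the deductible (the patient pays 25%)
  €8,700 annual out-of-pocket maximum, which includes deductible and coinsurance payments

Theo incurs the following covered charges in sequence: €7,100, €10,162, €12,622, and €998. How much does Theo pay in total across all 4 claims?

€8,700

#1 (€7,100): €2,866 to deductible, leaving €4,234; coinsurance €4,234 × 25% = €1,058.50. Patient pays €3,924.50; OOP now €3,924.50.
#2 (€10,162): deductible already satisfied, so patient's share is 25% × €10,162 = €2,540.50. Cost to patient: €2,540.50. OOP to date €6,465.
#3 (€12,622): 25% coinsurance on €12,622 = €3,155.50. Adding that to €6,465 gives €9,620.50, past the €8,700 cap; patient pays only €8,700 − €6,465 = €2,235.
#4 (€998): deductible met; 25% of €998 = €249.50. That would push OOP to €8,949.50, over the €8,700 cap, so patient pays €8,700 − €8,700 = €0.
Summing the patient's payments: €3,924.50 + €2,540.50 + €2,235 + €0 = €8,700.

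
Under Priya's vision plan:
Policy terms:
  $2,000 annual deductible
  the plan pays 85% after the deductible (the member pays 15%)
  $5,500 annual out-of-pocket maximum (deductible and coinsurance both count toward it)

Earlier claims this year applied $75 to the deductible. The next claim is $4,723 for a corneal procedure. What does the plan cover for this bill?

$2,378.30

$75 of the $2,000 deductible is already met, leaving $1,925.
That leaves $4,723 − $1,925 = $2,798 for coinsurance.
Member's 15% share of $2,798 is $419.70.
Member responsibility before any cap: $1,925 + $419.70 = $2,344.70.
Cumulative spending $75 + $2,344.70 = $2,419.70 stays under the $5,500 maximum.
The plan picks up $4,723 − $2,344.70 = $2,378.30.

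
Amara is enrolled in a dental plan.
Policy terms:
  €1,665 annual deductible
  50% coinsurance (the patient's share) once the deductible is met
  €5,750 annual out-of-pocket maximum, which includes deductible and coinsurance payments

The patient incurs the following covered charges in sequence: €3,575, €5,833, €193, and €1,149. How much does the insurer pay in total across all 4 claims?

€5,000

Bill 1, €3,575: deductible takes €1,665, €1,910 remains; coinsurance €1,910 × 50% = €955. Patient pays €2,620; OOP now €2,620. Plan pays €3,575 − €2,620 = €955.
Bill 2, €5,833: deductible already satisfied, so patient's share is 50% × €5,833 = €2,916.50. Cost to patient: €2,916.50. OOP to date €5,536.50. Plan pays €5,833 − €2,916.50 = €2,916.50.
Bill 3, €193: deductible met; 50% of €193 = €96.50. Patient pays €96.50; OOP now €5,633. Plan pays €193 − €96.50 = €96.50.
Bill 4, €1,149: 50% coinsurance on €1,149 = €574.50. Adding that to €5,633 gives €6,207.50, past the €5,750 cap; patient pays only €5,750 − €5,633 = €117. Plan pays €1,149 − €117 = €1,032.
Insurer total = bills − patient's total = €10,750 − €5,750 = €5,000.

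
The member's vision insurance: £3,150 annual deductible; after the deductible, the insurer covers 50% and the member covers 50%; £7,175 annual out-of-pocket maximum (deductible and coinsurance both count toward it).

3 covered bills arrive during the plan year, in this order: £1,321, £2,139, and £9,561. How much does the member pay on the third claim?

£3,870

#1 (£1,321): entire amount goes to the deductible. Member pays £1,321; OOP now £1,321.
#2 (£2,139): deductible takes £1,829, £310 remains; 50% of £310 = £155. Member owes £1,984 (running OOP £3,305).
#3 (£9,561): deductible met; 50% of £9,561 = £4,780.50. Adding that to £3,305 gives £8,085.50, past the £7,175 cap; member pays only £7,175 − £3,305 = £3,870.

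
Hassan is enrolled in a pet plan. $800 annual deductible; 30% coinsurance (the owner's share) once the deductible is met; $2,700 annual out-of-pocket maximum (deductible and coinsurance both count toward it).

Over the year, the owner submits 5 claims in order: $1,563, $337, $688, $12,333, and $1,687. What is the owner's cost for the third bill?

$206.40

Bill 1, $1,563: deductible takes $800, $763 remains; 30% of $763 = $228.90. Owner owes $1,028.90 (running OOP $1,028.90).
Bill 2, $337: deductible met; 30% of $337 = $101.10. Cost to owner: $101.10. OOP to date $1,130.
Bill 3, $688: deductible already satisfied, so owner's share is 30% × $688 = $206.40. Owner owes $206.40 (running OOP $1,336.40).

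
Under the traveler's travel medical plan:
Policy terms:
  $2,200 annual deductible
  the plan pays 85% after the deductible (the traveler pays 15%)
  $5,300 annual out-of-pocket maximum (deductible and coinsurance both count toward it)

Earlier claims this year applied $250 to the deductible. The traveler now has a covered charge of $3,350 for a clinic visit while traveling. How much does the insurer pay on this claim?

$1,190

$250 of the $2,200 deductible is already met, leaving $1,950.
The remaining $1,400 (= $3,350 − $1,950) moves to coinsurance.
15% of $1,400 = $210 falls to the traveler.
That puts the traveler's cost at $1,950 + $210 = $2,160 before any cap.
Cumulative spending $250 + $2,160 = $2,410 stays under the $5,300 maximum.
Insurer pays the balance: $3,350 − $2,160 = $1,190.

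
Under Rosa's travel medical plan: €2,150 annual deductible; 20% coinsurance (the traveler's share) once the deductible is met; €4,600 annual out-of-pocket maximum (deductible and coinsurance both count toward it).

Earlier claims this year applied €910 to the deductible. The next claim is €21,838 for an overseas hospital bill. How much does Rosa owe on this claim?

Deductible still to meet: €2,150 − €910 = €1,240.
After the €1,240 deductible portion, €21,838 − €1,240 = €20,598 is subject to coinsurance.
Coinsurance: €20,598 × 20% = €4,119.60.
So the traveler owes €1,240 + €4,119.60 = €5,359.60 before any cap.
Year-to-date out-of-pocket would reach €910 + €5,359.60 = €6,269.60, above the €4,600 maximum, so the traveler pays only €4,600 − €910 = €3,690.

€3,690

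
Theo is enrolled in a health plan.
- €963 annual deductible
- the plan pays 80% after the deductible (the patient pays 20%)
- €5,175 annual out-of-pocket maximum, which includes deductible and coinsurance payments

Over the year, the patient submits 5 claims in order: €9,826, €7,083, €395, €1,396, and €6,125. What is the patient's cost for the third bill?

Claim 1 — €9,826: deductible takes €963, €8,863 remains; patient's 20% is €1,772.60. Patient pays €2,735.60; OOP now €2,735.60.
Claim 2 — €7,083: 20% coinsurance on €7,083 = €1,416.60. Cost to patient: €1,416.60. OOP to date €4,152.20.
Claim 3 — €395: 20% coinsurance on €395 = €79. Cost to patient: €79. OOP to date €4,231.20.

€79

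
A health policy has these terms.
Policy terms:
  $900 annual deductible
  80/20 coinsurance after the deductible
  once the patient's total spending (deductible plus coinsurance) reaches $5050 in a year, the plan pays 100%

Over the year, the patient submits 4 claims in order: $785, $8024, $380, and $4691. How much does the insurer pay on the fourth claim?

Bill 1, $785: entire amount goes to the deductible. Patient owes $785 (running OOP $785). Insurer: $785 − $785 = $0.
Bill 2, $8024: deductible takes $115, $7909 remains; patient's 20% is $1581.80. Cost to patient: $1696.80. OOP to date $2481.80. Plan pays $8024 − $1696.80 = $6327.20.
Bill 3, $380: 20% coinsurance on $380 = $76. Patient pays $76; OOP now $2557.80. Insurer: $380 − $76 = $304.
Bill 4, $4691: deductible already satisfied, so patient's share is 20% × $4691 = $938.20. Patient pays $938.20; OOP now $3496. Insurer: $4691 − $938.20 = $3752.80.

$3752.80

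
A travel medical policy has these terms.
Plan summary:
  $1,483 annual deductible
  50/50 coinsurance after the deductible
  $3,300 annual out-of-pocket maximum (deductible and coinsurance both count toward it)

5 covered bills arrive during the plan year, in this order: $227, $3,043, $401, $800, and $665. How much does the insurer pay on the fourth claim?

$400

Bill 1, $227: entire amount goes to the deductible. Traveler owes $227 (running OOP $227). Plan pays $227 − $227 = $0.
Bill 2, $3,043: $1,256 to deductible, leaving $1,787; traveler's 50% is $893.50. Traveler pays $2,149.50; OOP now $2,376.50. Plan pays $3,043 − $2,149.50 = $893.50.
Bill 3, $401: 50% coinsurance on $401 = $200.50. Cost to traveler: $200.50. OOP to date $2,577. Plan pays $401 − $200.50 = $200.50.
Bill 4, $800: deductible already satisfied, so traveler's share is 50% × $800 = $400. Cost to traveler: $400. OOP to date $2,977. Insurer: $800 − $400 = $400.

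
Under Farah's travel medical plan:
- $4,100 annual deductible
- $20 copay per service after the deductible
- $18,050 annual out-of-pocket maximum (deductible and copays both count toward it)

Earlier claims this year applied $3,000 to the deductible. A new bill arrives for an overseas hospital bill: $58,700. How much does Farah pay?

$1,120

Remaining deductible: $4,100 − $3,000 = $1,100.
After the $1,100 deductible portion, $58,700 − $1,100 = $57,600 is subject to the copay.
Copay on this service: $20.
So the traveler owes $1,100 + $20 = $1,120 before any cap.
Total out-of-pocket so far would be $3,000 + $1,120 = $4,120, below the $18,050 cap — no reduction.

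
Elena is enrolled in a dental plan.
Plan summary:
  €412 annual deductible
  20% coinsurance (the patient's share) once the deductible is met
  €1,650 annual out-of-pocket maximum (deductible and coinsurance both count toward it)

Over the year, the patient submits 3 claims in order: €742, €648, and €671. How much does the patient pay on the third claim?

Claim 1 — €742: €412 finishes the deductible; €330 goes to coinsurance; patient's 20% is €66. Cost to patient: €478. OOP to date €478.
Claim 2 — €648: deductible met; 20% of €648 = €129.60. Patient pays €129.60; OOP now €607.60.
Claim 3 — €671: deductible met; 20% of €671 = €134.20. Cost to patient: €134.20. OOP to date €741.80.

€134.20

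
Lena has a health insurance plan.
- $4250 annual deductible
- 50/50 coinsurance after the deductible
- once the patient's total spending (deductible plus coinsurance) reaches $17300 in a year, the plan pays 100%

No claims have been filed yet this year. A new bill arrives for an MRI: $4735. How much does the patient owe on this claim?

Deductible not yet touched, so the first $4250 of the bill goes to the deductible.
After the $4250 deductible portion, $4735 − $4250 = $485 is subject to coinsurance.
Coinsurance: $485 × 50% = $242.50.
So the patient owes $4250 + $242.50 = $4492.50 before any cap.
Total out-of-pocket so far would be $0 + $4492.50 = $4492.50, below the $17300 cap — no reduction.

$4492.50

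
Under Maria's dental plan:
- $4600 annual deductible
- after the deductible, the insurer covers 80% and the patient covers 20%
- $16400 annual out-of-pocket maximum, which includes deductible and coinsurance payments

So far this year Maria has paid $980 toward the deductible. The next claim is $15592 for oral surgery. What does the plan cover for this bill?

$9577.60

Deductible still to meet: $4600 − $980 = $3620.
The remaining $11972 (= $15592 − $3620) moves to coinsurance.
Patient's 20% share of $11972 is $2394.40.
Patient responsibility before any cap: $3620 + $2394.40 = $6014.40.
Year-to-date out-of-pocket becomes $980 + $6014.40 = $6994.40, still under the $16400 maximum, so no cap applies.
Insurer pays the balance: $15592 − $6014.40 = $9577.60.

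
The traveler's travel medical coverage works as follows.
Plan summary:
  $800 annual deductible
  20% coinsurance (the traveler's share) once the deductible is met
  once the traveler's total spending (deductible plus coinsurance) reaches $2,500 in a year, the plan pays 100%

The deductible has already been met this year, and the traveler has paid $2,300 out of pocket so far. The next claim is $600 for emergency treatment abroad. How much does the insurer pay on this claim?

The deductible is already satisfied, so the full bill goes to coinsurance.
20% of $600 = $120 falls to the traveler.
Cumulative spending $2,300 + $120 = $2,420 stays under the $2,500 maximum.
Insurer pays the balance: $600 − $120 = $480.

$480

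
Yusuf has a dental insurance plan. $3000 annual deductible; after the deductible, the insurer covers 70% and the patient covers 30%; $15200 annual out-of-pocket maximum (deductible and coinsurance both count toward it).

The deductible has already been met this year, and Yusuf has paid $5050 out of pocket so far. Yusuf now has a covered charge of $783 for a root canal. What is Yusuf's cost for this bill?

$234.90

The deductible is already satisfied, so the full bill goes to coinsurance.
30% of $783 = $234.90 falls to the patient.
Year-to-date out-of-pocket becomes $5050 + $234.90 = $5284.90, still under the $15200 maximum, so no cap applies.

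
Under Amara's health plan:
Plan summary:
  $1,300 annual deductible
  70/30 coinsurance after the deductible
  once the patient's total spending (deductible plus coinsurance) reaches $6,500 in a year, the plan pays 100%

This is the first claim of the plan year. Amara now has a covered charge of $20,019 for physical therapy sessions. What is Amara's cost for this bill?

The full $1,300 deductible is still open; $1,300 of this bill applies to it.
That leaves $20,019 − $1,300 = $18,719 for coinsurance.
30% of $18,719 = $5,615.70 falls to the patient.
That puts the patient's cost at $1,300 + $5,615.70 = $6,915.70 before any cap.
That would bring total out-of-pocket to $6,915.70, past the $6,500 cap. The patient is capped at $6,500 − $0 = $6,500 on this claim.

$6,500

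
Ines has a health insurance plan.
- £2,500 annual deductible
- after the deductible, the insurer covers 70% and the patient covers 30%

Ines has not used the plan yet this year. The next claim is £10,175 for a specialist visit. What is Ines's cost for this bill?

£4,802.50

The full £2,500 deductible is still open; £2,500 of this bill applies to it.
The remaining £7,675 (= £10,175 − £2,500) moves to coinsurance.
Coinsurance: £7,675 × 30% = £2,302.50.
That puts the patient's cost at £2,500 + £2,302.50 = £4,802.50.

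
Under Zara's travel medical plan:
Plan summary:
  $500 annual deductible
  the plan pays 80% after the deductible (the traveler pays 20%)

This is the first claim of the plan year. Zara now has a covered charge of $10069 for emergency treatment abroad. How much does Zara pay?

$2413.80

The full $500 deductible is still open; $500 of this bill applies to it.
That leaves $10069 − $500 = $9569 for coinsurance.
Traveler's 20% share of $9569 is $1913.80.
So the traveler owes $500 + $1913.80 = $2413.80.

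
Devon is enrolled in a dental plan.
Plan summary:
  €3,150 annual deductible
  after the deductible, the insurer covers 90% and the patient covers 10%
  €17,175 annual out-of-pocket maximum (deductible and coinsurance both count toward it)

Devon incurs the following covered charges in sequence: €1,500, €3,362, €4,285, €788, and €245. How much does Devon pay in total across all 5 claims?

€3,853

Bill 1, €1,500: all of it applies to the deductible. Cost to patient: €1,500. OOP to date €1,500.
Bill 2, €3,362: €1,650 to deductible, leaving €1,712; coinsurance €1,712 × 10% = €171.20. Patient pays €1,821.20; OOP now €3,321.20.
Bill 3, €4,285: deductible met; 10% of €4,285 = €428.50. Patient owes €428.50 (running OOP €3,749.70).
Bill 4, €788: 10% coinsurance on €788 = €78.80. Patient owes €78.80 (running OOP €3,828.50).
Bill 5, €245: deductible already satisfied, so patient's share is 10% × €245 = €24.50. Patient owes €24.50 (running OOP €3,853).
Total paid by the patient: €1,500 + €1,821.20 + €428.50 + €78.80 + €24.50 = €3,853.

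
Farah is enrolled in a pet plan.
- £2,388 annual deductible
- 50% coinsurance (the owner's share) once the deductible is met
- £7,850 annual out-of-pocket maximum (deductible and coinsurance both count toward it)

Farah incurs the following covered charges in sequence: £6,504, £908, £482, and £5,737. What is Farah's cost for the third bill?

£241

#1 (£6,504): £2,388 to deductible, leaving £4,116; coinsurance £4,116 × 50% = £2,058. Owner owes £4,446 (running OOP £4,446).
#2 (£908): deductible already satisfied, so owner's share is 50% × £908 = £454. Owner owes £454 (running OOP £4,900).
#3 (£482): 50% coinsurance on £482 = £241. Owner owes £241 (running OOP £5,141).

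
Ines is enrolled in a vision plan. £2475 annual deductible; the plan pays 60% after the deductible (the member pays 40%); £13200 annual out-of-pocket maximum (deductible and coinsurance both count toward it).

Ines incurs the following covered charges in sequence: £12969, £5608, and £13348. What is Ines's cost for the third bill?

Claim 1 (£12969): deductible takes £2475, £10494 remains; 40% of £10494 = £4197.60. Member pays £6672.60; OOP now £6672.60.
Claim 2 (£5608): 40% coinsurance on £5608 = £2243.20. Cost to member: £2243.20. OOP to date £8915.80.
Claim 3 (£13348): deductible met; 40% of £13348 = £5339.20. OOP would hit £14255 > £13200, so the cap limits the member to £13200 − £8915.80 = £4284.20.

£4284.20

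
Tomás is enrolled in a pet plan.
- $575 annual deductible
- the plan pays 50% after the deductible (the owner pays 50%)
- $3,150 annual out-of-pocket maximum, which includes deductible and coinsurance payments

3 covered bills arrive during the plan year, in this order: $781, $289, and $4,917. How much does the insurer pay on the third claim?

Bill 1, $781: deductible takes $575, $206 remains; coinsurance $206 × 50% = $103. Owner pays $678; OOP now $678. Insurer: $781 − $678 = $103.
Bill 2, $289: 50% coinsurance on $289 = $144.50. Owner pays $144.50; OOP now $822.50. Insurer: $289 − $144.50 = $144.50.
Bill 3, $4,917: deductible already satisfied, so owner's share is 50% × $4,917 = $2,458.50. Adding that to $822.50 gives $3,281, past the $3,150 cap; owner pays only $3,150 − $822.50 = $2,327.50. Plan pays $4,917 − $2,327.50 = $2,589.50.

$2,589.50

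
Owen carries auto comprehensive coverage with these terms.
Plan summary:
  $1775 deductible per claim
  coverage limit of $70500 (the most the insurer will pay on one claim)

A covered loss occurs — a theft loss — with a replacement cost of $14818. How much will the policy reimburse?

Subtract the deductible: $14818 − $1775 = $13043.
$13043 ≤ $70500, so the limit doesn't bind; insurer pays $13043.

$13043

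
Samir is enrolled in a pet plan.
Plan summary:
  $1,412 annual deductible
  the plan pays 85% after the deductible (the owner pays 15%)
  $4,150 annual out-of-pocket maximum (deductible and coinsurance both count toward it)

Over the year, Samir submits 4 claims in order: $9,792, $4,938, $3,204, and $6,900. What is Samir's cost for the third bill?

Claim 1 ($9,792): $1,412 finishes the deductible; $8,380 goes to coinsurance; 15% of $8,380 = $1,257. Cost to owner: $2,669. OOP to date $2,669.
Claim 2 ($4,938): deductible already satisfied, so owner's share is 15% × $4,938 = $740.70. Owner owes $740.70 (running OOP $3,409.70).
Claim 3 ($3,204): deductible already satisfied, so owner's share is 15% × $3,204 = $480.60. Cost to owner: $480.60. OOP to date $3,890.30.

$480.60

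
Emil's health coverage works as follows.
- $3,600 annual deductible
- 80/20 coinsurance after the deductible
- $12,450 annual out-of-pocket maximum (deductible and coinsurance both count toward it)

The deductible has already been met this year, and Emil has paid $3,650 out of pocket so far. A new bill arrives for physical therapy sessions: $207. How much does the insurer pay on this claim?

The deductible is already satisfied, so the full bill goes to coinsurance.
Coinsurance: $207 × 20% = $41.40.
Year-to-date out-of-pocket becomes $3,650 + $41.40 = $3,691.40, still under the $12,450 maximum, so no cap applies.
Insurer pays the balance: $207 − $41.40 = $165.60.

$165.60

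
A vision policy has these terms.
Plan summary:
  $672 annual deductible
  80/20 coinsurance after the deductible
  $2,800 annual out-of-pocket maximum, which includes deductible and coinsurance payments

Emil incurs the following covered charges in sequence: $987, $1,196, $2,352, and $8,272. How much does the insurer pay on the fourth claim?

Claim 1 ($987): $672 finishes the deductible; $315 goes to coinsurance; coinsurance $315 × 20% = $63. Member owes $735 (running OOP $735). Insurer: $987 − $735 = $252.
Claim 2 ($1,196): 20% coinsurance on $1,196 = $239.20. Member pays $239.20; OOP now $974.20. Plan pays $1,196 − $239.20 = $956.80.
Claim 3 ($2,352): deductible met; 20% of $2,352 = $470.40. Member owes $470.40 (running OOP $1,444.60). Insurer: $2,352 − $470.40 = $1,881.60.
Claim 4 ($8,272): deductible already satisfied, so member's share is 20% × $8,272 = $1,654.40. OOP would hit $3,099 > $2,800, so the cap limits the member to $2,800 − $1,444.60 = $1,355.40. Plan pays $8,272 − $1,355.40 = $6,916.60.

$6,916.60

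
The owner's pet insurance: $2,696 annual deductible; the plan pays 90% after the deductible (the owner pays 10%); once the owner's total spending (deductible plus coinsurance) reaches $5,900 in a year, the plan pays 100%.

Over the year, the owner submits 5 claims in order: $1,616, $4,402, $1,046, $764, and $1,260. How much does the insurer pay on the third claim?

Claim 1 ($1,616): entire amount goes to the deductible. Cost to owner: $1,616. OOP to date $1,616. Plan pays $1,616 − $1,616 = $0.
Claim 2 ($4,402): deductible takes $1,080, $3,322 remains; coinsurance $3,322 × 10% = $332.20. Cost to owner: $1,412.20. OOP to date $3,028.20. Plan pays $4,402 − $1,412.20 = $2,989.80.
Claim 3 ($1,046): 10% coinsurance on $1,046 = $104.60. Cost to owner: $104.60. OOP to date $3,132.80. Plan pays $1,046 − $104.60 = $941.40.

$941.40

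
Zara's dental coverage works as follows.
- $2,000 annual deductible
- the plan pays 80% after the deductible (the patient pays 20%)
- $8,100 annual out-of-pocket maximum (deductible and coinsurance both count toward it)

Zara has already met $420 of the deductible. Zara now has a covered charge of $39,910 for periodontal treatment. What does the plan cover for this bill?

Deductible still to meet: $2,000 − $420 = $1,580.
The remaining $38,330 (= $39,910 − $1,580) moves to coinsurance.
20% of $38,330 = $7,666 falls to the patient.
So the patient owes $1,580 + $7,666 = $9,246 before any cap.
Adding $9,246 to the $420 already spent would give $9,666, which exceeds the $8,100 cap; the patient pays just $8,100 − $420 = $7,680.
The insurer covers the remainder: $39,910 − $7,680 = $32,230.

$32,230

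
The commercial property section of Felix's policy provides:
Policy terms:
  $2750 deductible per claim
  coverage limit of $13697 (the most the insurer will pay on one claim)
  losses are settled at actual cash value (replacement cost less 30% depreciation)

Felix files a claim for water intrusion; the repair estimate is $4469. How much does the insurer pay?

$378.30

At 30% depreciation, ACV = $4469 − $1340.70 = $3128.30.
Less the $2750 deductible: $3128.30 − $2750 = $378.30.
That's under the $13697 cap, so the insurer reimburses the full $378.30.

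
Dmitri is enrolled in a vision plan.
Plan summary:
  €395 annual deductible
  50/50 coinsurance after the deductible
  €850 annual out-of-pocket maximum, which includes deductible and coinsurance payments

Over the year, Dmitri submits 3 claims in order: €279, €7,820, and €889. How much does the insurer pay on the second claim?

Claim 1 (€279): all of it applies to the deductible. Member pays €279; OOP now €279. Insurer: €279 − €279 = €0.
Claim 2 (€7,820): deductible takes €116, €7,704 remains; member's 50% is €3,852. Together that's €116 + €3,852 = €3,968. That would push OOP to €4,247, over the €850 cap, so member pays €850 − €279 = €571. Plan pays €7,820 − €571 = €7,249.

€7,249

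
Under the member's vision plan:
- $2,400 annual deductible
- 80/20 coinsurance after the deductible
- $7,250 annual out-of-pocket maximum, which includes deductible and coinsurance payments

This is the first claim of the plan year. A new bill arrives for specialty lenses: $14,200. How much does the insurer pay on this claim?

$9,440

Deductible not yet touched, so the first $2,400 of the bill goes to the deductible.
That leaves $14,200 − $2,400 = $11,800 for coinsurance.
Member's 20% share of $11,800 is $2,360.
Member responsibility before any cap: $2,400 + $2,360 = $4,760.
Year-to-date out-of-pocket becomes $0 + $4,760 = $4,760, still under the $7,250 maximum, so no cap applies.
The plan picks up $14,200 − $4,760 = $9,440.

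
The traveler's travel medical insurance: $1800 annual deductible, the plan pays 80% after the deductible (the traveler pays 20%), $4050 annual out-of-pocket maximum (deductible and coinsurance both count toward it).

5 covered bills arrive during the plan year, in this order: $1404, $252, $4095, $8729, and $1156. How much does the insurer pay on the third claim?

Bill 1, $1404: all of it applies to the deductible. Cost to traveler: $1404. OOP to date $1404. Plan pays $1404 − $1404 = $0.
Bill 2, $252: fully absorbed by the deductible. Traveler owes $252 (running OOP $1656). Plan pays $252 − $252 = $0.
Bill 3, $4095: $144 to deductible, leaving $3951; traveler's 20% is $790.20. Cost to traveler: $934.20. OOP to date $2590.20. Insurer: $4095 − $934.20 = $3160.80.

$3160.80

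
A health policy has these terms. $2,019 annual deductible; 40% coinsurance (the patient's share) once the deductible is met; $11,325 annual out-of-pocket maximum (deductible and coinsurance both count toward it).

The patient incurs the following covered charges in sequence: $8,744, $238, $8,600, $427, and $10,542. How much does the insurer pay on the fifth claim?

$7,632

Bill 1, $8,744: deductible takes $2,019, $6,725 remains; coinsurance $6,725 × 40% = $2,690. Patient owes $4,709 (running OOP $4,709). Plan pays $8,744 − $4,709 = $4,035.
Bill 2, $238: 40% coinsurance on $238 = $95.20. Cost to patient: $95.20. OOP to date $4,804.20. Insurer: $238 − $95.20 = $142.80.
Bill 3, $8,600: 40% coinsurance on $8,600 = $3,440. Cost to patient: $3,440. OOP to date $8,244.20. Plan pays $8,600 − $3,440 = $5,160.
Bill 4, $427: deductible already satisfied, so patient's share is 40% × $427 = $170.80. Patient owes $170.80 (running OOP $8,415). Plan pays $427 − $170.80 = $256.20.
Bill 5, $10,542: deductible already satisfied, so patient's share is 40% × $10,542 = $4,216.80. That would push OOP to $12,631.80, over the $11,325 cap, so patient pays $11,325 − $8,415 = $2,910. Insurer: $10,542 − $2,910 = $7,632.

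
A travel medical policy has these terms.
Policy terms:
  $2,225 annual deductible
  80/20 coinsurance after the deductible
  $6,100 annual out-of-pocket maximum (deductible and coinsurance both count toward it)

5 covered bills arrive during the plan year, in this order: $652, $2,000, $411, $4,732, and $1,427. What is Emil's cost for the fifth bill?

Bill 1, $652: entire amount goes to the deductible. Traveler pays $652; OOP now $652.
Bill 2, $2,000: $1,573 finishes the deductible; $427 goes to coinsurance; coinsurance $427 × 20% = $85.40. Cost to traveler: $1,658.40. OOP to date $2,310.40.
Bill 3, $411: deductible met; 20% of $411 = $82.20. Cost to traveler: $82.20. OOP to date $2,392.60.
Bill 4, $4,732: deductible already satisfied, so traveler's share is 20% × $4,732 = $946.40. Traveler owes $946.40 (running OOP $3,339).
Bill 5, $1,427: 20% coinsurance on $1,427 = $285.40. Cost to traveler: $285.40. OOP to date $3,624.40.

$285.40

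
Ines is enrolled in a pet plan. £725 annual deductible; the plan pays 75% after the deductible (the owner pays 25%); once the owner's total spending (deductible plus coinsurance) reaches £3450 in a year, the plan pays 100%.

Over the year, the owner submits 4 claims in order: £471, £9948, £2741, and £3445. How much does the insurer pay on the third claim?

Bill 1, £471: fully absorbed by the deductible. Cost to owner: £471. OOP to date £471. Plan pays £471 − £471 = £0.
Bill 2, £9948: £254 finishes the deductible; £9694 goes to coinsurance; owner's 25% is £2423.50. Owner pays £2677.50; OOP now £3148.50. Insurer: £9948 − £2677.50 = £7270.50.
Bill 3, £2741: deductible met; 25% of £2741 = £685.25. That would push OOP to £3833.75, over the £3450 cap, so owner pays £3450 − £3148.50 = £301.50. Plan pays £2741 − £301.50 = £2439.50.

£2439.50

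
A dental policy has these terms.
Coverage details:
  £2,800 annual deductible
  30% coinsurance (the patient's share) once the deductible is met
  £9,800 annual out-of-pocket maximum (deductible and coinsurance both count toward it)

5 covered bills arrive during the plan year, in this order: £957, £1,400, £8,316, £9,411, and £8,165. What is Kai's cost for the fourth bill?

£2,823.30

#1 (£957): entire amount goes to the deductible. Cost to patient: £957. OOP to date £957.
#2 (£1,400): entire amount goes to the deductible. Patient pays £1,400; OOP now £2,357.
#3 (£8,316): £443 finishes the deductible; £7,873 goes to coinsurance; patient's 30% is £2,361.90. Patient pays £2,804.90; OOP now £5,161.90.
#4 (£9,411): deductible met; 30% of £9,411 = £2,823.30. Patient owes £2,823.30 (running OOP £7,985.20).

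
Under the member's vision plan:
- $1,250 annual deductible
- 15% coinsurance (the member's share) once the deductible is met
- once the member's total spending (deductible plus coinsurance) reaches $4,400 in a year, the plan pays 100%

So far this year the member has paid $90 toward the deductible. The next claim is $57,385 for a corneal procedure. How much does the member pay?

Deductible still to meet: $1,250 − $90 = $1,160.
That leaves $57,385 − $1,160 = $56,225 for coinsurance.
15% of $56,225 = $8,433.75 falls to the member.
Member responsibility before any cap: $1,160 + $8,433.75 = $9,593.75.
Year-to-date out-of-pocket would reach $90 + $9,593.75 = $9,683.75, above the $4,400 maximum, so the member pays only $4,400 − $90 = $4,310.

$4,310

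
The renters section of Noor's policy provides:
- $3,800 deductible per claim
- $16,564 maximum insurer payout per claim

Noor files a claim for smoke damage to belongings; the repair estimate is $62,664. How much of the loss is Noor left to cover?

Subtract the deductible: $62,664 − $3,800 = $58,864.
Since $58,864 > $16,564, the payout is capped at $16,564.
The tenant bears the rest of the original loss: $62,664 − $16,564 = $46,100.

$46,100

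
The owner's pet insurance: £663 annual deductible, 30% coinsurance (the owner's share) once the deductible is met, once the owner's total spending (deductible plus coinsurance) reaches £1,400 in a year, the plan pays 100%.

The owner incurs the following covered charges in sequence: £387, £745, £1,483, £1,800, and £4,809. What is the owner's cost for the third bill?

£444.90

Claim 1 — £387: entire amount goes to the deductible. Cost to owner: £387. OOP to date £387.
Claim 2 — £745: £276 finishes the deductible; £469 goes to coinsurance; coinsurance £469 × 30% = £140.70. Owner pays £416.70; OOP now £803.70.
Claim 3 — £1,483: 30% coinsurance on £1,483 = £444.90. Cost to owner: £444.90. OOP to date £1,248.60.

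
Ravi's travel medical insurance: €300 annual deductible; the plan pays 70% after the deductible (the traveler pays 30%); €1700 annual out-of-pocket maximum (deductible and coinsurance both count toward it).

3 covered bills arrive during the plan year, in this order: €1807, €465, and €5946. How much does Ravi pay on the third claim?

€808.40

Bill 1, €1807: €300 to deductible, leaving €1507; traveler's 30% is €452.10. Traveler pays €752.10; OOP now €752.10.
Bill 2, €465: deductible already satisfied, so traveler's share is 30% × €465 = €139.50. Traveler pays €139.50; OOP now €891.60.
Bill 3, €5946: 30% coinsurance on €5946 = €1783.80. OOP would hit €2675.40 > €1700, so the cap limits the traveler to €1700 − €891.60 = €808.40.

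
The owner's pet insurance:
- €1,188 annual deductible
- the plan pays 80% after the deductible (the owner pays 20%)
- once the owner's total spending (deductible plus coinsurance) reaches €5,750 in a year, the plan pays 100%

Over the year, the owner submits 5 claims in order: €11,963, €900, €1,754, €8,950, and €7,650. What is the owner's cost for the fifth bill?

Bill 1, €11,963: deductible takes €1,188, €10,775 remains; coinsurance €10,775 × 20% = €2,155. Cost to owner: €3,343. OOP to date €3,343.
Bill 2, €900: 20% coinsurance on €900 = €180. Owner owes €180 (running OOP €3,523).
Bill 3, €1,754: deductible met; 20% of €1,754 = €350.80. Owner pays €350.80; OOP now €3,873.80.
Bill 4, €8,950: deductible already satisfied, so owner's share is 20% × €8,950 = €1,790. Owner owes €1,790 (running OOP €5,663.80).
Bill 5, €7,650: 20% coinsurance on €7,650 = €1,530. Adding that to €5,663.80 gives €7,193.80, past the €5,750 cap; owner pays only €5,750 − €5,663.80 = €86.20.

€86.20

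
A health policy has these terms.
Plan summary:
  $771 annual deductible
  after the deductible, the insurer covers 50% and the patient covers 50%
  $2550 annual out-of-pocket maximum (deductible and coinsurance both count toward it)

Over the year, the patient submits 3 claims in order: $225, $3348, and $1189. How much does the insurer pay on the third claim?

Claim 1 — $225: fully absorbed by the deductible. Patient pays $225; OOP now $225. Insurer: $225 − $225 = $0.
Claim 2 — $3348: $546 to deductible, leaving $2802; coinsurance $2802 × 50% = $1401. Patient pays $1947; OOP now $2172. Insurer: $3348 − $1947 = $1401.
Claim 3 — $1189: deductible met; 50% of $1189 = $594.50. OOP would hit $2766.50 > $2550, so the cap limits the patient to $2550 − $2172 = $378. Insurer: $1189 − $378 = $811.

$811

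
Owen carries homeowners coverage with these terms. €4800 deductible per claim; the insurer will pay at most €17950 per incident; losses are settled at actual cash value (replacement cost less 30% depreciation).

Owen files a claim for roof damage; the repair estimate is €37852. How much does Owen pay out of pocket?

Actual cash value after 30% depreciation: €37852 × 70% = €26496.40.
Less the €4800 deductible: €26496.40 − €4800 = €21696.40.
The €17950 per-incident cap binds; insurer pays €17950.
Out of pocket: €37852 − €17950 = €19902.

€19902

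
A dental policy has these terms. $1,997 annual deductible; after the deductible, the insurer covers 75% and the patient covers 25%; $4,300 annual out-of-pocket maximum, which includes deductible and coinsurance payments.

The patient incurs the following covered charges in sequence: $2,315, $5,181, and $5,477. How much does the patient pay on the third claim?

$928.25

Claim 1 ($2,315): $1,997 finishes the deductible; $318 goes to coinsurance; patient's 25% is $79.50. Patient owes $2,076.50 (running OOP $2,076.50).
Claim 2 ($5,181): deductible already satisfied, so patient's share is 25% × $5,181 = $1,295.25. Cost to patient: $1,295.25. OOP to date $3,371.75.
Claim 3 ($5,477): 25% coinsurance on $5,477 = $1,369.25. Adding that to $3,371.75 gives $4,741, past the $4,300 cap; patient pays only $4,300 − $3,371.75 = $928.25.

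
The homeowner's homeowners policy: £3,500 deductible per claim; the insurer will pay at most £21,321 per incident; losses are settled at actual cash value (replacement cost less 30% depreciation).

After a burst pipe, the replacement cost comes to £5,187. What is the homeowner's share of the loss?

£5,056.10

Depreciate 30%: the covered value is £5,187 × 0.7 = £3,630.90.
Subtract the deductible: £3,630.90 − £3,500 = £130.90.
That's under the £21,321 cap, so the insurer reimburses the full £130.90.
Out of pocket: £5,187 − £130.90 = £5,056.10.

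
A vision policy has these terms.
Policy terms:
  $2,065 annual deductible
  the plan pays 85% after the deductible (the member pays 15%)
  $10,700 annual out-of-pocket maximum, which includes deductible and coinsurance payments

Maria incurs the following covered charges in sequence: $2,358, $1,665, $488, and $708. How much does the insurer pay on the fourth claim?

$601.80

Bill 1, $2,358: $2,065 finishes the deductible; $293 goes to coinsurance; member's 15% is $43.95. Cost to member: $2,108.95. OOP to date $2,108.95. Plan pays $2,358 − $2,108.95 = $249.05.
Bill 2, $1,665: deductible met; 15% of $1,665 = $249.75. Member pays $249.75; OOP now $2,358.70. Insurer: $1,665 − $249.75 = $1,415.25.
Bill 3, $488: deductible met; 15% of $488 = $73.20. Member owes $73.20 (running OOP $2,431.90). Insurer: $488 − $73.20 = $414.80.
Bill 4, $708: 15% coinsurance on $708 = $106.20. Cost to member: $106.20. OOP to date $2,538.10. Insurer: $708 − $106.20 = $601.80.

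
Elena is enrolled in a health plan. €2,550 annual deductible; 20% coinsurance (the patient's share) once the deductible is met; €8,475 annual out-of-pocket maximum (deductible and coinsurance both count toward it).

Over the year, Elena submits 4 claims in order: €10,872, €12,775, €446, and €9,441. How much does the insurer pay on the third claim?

€356.80

Bill 1, €10,872: €2,550 to deductible, leaving €8,322; 20% of €8,322 = €1,664.40. Cost to patient: €4,214.40. OOP to date €4,214.40. Insurer: €10,872 − €4,214.40 = €6,657.60.
Bill 2, €12,775: 20% coinsurance on €12,775 = €2,555. Cost to patient: €2,555. OOP to date €6,769.40. Insurer: €12,775 − €2,555 = €10,220.
Bill 3, €446: 20% coinsurance on €446 = €89.20. Patient pays €89.20; OOP now €6,858.60. Insurer: €446 − €89.20 = €356.80.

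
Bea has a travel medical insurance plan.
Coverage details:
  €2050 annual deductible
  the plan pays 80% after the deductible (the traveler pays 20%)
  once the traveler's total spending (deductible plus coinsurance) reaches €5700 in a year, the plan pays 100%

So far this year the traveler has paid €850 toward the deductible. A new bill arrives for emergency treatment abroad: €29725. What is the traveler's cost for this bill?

€4850

Remaining deductible: €2050 − €850 = €1200.
After the €1200 deductible portion, €29725 − €1200 = €28525 is subject to coinsurance.
20% of €28525 = €5705 falls to the traveler.
That puts the traveler's cost at €1200 + €5705 = €6905 before any cap.
Year-to-date out-of-pocket would reach €850 + €6905 = €7755, above the €5700 maximum, so the traveler pays only €5700 − €850 = €4850.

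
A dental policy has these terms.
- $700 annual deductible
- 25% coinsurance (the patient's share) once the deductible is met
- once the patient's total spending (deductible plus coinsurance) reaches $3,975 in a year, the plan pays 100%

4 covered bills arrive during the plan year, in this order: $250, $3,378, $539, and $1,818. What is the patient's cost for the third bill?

$134.75

Claim 1 — $250: fully absorbed by the deductible. Cost to patient: $250. OOP to date $250.
Claim 2 — $3,378: deductible takes $450, $2,928 remains; coinsurance $2,928 × 25% = $732. Cost to patient: $1,182. OOP to date $1,432.
Claim 3 — $539: deductible met; 25% of $539 = $134.75. Patient pays $134.75; OOP now $1,566.75.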